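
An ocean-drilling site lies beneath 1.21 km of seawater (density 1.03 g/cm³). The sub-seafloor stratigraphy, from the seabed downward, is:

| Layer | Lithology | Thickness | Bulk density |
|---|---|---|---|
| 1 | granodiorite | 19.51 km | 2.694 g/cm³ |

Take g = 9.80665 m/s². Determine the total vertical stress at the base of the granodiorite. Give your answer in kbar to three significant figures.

5.28 kbar

seawater: 1030 kg/m³ × 9.80665 m/s² × 1210 m = 1.222×10^7 Pa = 0.1222 kbar
granodiorite: 2694 kg/m³ × 9.80665 m/s² × 19510 m = 5.154×10^8 Pa = 5.154 kbar
Total = 0.1222 + 5.154 = 5.2766 kbar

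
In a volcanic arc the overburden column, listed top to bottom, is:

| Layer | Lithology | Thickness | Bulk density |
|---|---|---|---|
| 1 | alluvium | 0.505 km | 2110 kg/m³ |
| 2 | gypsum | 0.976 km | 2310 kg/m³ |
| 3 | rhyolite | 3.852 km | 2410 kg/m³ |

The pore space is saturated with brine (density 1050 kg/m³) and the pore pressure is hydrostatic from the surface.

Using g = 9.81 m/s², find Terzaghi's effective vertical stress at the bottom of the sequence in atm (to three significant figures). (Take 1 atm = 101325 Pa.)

678 atm

Overburden (lithostatic) stress σ_v:
alluvium: 2110 kg/m³ × 9.81 m/s² × 505 m = 1.045×10^7 Pa = 10.45 MPa
gypsum: 2310 kg/m³ × 9.81 m/s² × 976 m = 2.212×10^7 Pa = 22.12 MPa
rhyolite: 2410 kg/m³ × 9.81 m/s² × 3852 m = 9.107×10^7 Pa = 91.07 MPa
Total = 10.45 + 22.12 + 91.07 = 123.64 MPa
Pore pressure P_p = 1050 kg/m³ × 9.81 m/s² × 5333 m = 5.493×10^7 Pa = 54.93 MPa
Effective stress σ' = σ_v − P_p = 123.6 − 54.93 = 68.707 MPa = 678.09 atm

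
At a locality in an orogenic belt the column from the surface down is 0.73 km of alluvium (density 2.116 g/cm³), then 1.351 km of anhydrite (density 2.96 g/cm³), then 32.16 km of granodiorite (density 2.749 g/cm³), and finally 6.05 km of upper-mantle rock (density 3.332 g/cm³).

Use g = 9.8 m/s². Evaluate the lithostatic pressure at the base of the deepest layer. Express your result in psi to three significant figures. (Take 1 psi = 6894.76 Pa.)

alluvium: 2116 kg/m³ × 9.8 m/s² × 730 m = 1.514×10^7 Pa = 2196 psi
anhydrite: 2960 kg/m³ × 9.8 m/s² × 1351 m = 3.919×10^7 Pa = 5684 psi
granodiorite: 2749 kg/m³ × 9.8 m/s² × 32160 m = 8.664×10^8 Pa = 1.257×10^5 psi
upper-mantle rock: 3332 kg/m³ × 9.8 m/s² × 6050 m = 1.976×10^8 Pa = 28653 psi
Total = 2196 + 5684 + 1.257×10^5 + 28653 = 1.6219×10^5 psi

162000 psi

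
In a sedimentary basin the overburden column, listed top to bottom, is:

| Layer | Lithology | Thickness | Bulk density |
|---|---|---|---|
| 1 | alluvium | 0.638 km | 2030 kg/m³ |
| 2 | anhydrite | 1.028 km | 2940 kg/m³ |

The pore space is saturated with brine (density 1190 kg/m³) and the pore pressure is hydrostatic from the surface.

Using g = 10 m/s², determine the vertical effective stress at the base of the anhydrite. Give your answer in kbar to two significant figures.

0.23 kbar

Overburden (lithostatic) stress σ_v:
alluvium: 2030 kg/m³ × 10 m/s² × 638 m = 1.295×10^7 Pa = 12.95 MPa
anhydrite: 2940 kg/m³ × 10 m/s² × 1028 m = 3.022×10^7 Pa = 30.22 MPa
Total = 12.95 + 30.22 = 43.175 MPa
Pore pressure P_p = 1190 kg/m³ × 10 m/s² × 1666 m = 1.983×10^7 Pa = 19.83 MPa
Effective stress σ' = σ_v − P_p = 43.17 − 19.83 = 23.349 MPa = 0.23349 kbar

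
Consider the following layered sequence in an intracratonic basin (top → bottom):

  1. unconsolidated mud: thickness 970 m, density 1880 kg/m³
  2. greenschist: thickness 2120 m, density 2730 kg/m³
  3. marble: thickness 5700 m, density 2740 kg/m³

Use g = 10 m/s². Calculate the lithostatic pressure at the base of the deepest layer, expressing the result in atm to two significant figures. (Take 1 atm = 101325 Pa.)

unconsolidated mud: 1880 kg/m³ × 10 m/s² × 970 m = 1.824×10^7 Pa = 180.0 atm
greenschist: 2730 kg/m³ × 10 m/s² × 2120 m = 5.788×10^7 Pa = 571.2 atm
marble: 2740 kg/m³ × 10 m/s² × 5700 m = 1.562×10^8 Pa = 1541 atm
Total = 180.0 + 571.2 + 1541 = 2292.5 atm

2300 atm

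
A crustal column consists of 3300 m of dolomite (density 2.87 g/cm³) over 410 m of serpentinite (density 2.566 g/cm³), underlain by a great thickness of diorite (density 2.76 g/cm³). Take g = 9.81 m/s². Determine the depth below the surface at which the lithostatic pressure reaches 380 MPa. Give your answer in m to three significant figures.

13900 m

Pressure at base of upper layers: 2870×9.81×3300 + 2566×9.81×410 = 1.032×10^8 Pa = 103.2 MPa
Remaining pressure to be supplied by diorite: 3.800×10^8 − 1.032×10^8 = 2.768×10^8 Pa
Additional depth in diorite = 2.768×10^8 Pa / (2760 kg/m³ × 9.81 m/s²) = 10222 m
Total depth = 3710 m + 10222 m = 13932 m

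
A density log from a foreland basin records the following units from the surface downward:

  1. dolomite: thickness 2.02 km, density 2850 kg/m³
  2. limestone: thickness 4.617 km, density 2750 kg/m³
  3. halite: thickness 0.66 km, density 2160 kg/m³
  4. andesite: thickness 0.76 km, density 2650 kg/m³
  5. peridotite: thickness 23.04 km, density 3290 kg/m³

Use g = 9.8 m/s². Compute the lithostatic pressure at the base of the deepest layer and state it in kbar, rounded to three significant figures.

dolomite: 2850 kg/m³ × 9.8 m/s² × 2020 m = 5.642×10^7 Pa = 0.5642 kbar
limestone: 2750 kg/m³ × 9.8 m/s² × 4617 m = 1.244×10^8 Pa = 1.244 kbar
halite: 2160 kg/m³ × 9.8 m/s² × 660 m = 1.397×10^7 Pa = 0.1397 kbar
andesite: 2650 kg/m³ × 9.8 m/s² × 760 m = 1.974×10^7 Pa = 0.1974 kbar
peridotite: 3290 kg/m³ × 9.8 m/s² × 23040 m = 7.429×10^8 Pa = 7.429 kbar
Total = 0.5642 + 1.244 + 0.1397 + 0.1974 + 7.429 = 9.5741 kbar

9.57 kbar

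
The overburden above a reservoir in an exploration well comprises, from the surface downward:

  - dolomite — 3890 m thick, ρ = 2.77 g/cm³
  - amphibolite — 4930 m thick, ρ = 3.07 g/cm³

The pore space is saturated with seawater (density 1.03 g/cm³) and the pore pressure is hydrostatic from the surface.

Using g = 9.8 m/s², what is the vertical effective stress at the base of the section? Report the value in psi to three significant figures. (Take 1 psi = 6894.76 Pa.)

23900 psi

Overburden (lithostatic) stress σ_v:
dolomite: 2770 kg/m³ × 9.8 m/s² × 3890 m = 1.056×10^8 Pa = 105.6 MPa
amphibolite: 3070 kg/m³ × 9.8 m/s² × 4930 m = 1.483×10^8 Pa = 148.3 MPa
Total = 105.6 + 148.3 = 253.92 MPa
Pore pressure P_p = 1030 kg/m³ × 9.8 m/s² × 8820 m = 8.903×10^7 Pa = 89.03 MPa
Effective stress σ' = σ_v − P_p = 253.9 − 89.03 = 164.89 MPa = 23916 psi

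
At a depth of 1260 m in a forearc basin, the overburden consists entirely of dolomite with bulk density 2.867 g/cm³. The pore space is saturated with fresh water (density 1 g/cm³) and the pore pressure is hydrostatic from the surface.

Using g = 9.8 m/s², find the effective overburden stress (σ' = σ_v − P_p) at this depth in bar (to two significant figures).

230 bar

Overburden (lithostatic) stress σ_v:
dolomite: 2867 kg/m³ × 9.8 m/s² × 1260 m = 3.540×10^7 Pa = 35.40 MPa
Pore pressure P_p = 1000 kg/m³ × 9.8 m/s² × 1260 m = 1.235×10^7 Pa = 12.35 MPa
Effective stress σ' = σ_v − P_p = 35.40 − 12.35 = 23.054 MPa = 230.54 bar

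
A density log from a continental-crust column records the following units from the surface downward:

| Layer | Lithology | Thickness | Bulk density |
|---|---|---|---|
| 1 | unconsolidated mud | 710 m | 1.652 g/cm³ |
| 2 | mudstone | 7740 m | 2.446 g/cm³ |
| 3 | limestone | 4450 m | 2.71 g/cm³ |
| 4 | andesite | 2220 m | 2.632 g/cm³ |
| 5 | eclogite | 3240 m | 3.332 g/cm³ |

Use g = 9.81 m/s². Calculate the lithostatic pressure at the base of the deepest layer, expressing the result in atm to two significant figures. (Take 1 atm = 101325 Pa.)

4700 atm

unconsolidated mud: 1652 kg/m³ × 9.81 m/s² × 710 m = 1.151×10^7 Pa = 113.6 atm
mudstone: 2446 kg/m³ × 9.81 m/s² × 7740 m = 1.857×10^8 Pa = 1833 atm
limestone: 2710 kg/m³ × 9.81 m/s² × 4450 m = 1.183×10^8 Pa = 1168 atm
andesite: 2632 kg/m³ × 9.81 m/s² × 2220 m = 5.732×10^7 Pa = 565.7 atm
eclogite: 3332 kg/m³ × 9.81 m/s² × 3240 m = 1.059×10^8 Pa = 1045 atm
Total = 113.6 + 1833 + 1168 + 565.7 + 1045 = 4725.0 atm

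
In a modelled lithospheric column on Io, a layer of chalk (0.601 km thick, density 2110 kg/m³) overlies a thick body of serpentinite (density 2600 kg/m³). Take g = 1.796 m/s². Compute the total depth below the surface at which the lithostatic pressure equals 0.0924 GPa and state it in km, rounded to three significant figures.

Pressure at base of upper layers: 2110×1.796×601 = 2.278×10^6 Pa = 2.278×10^-3 GPa
Remaining pressure to be supplied by serpentinite: 9.240×10^7 − 2.278×10^6 = 9.012×10^7 Pa
Additional depth in serpentinite = 9.012×10^7 Pa / (2600 kg/m³ × 1.796 m/s²) = 19300 m
Total depth = 601 m + 19300 m = 19901 m
= 19.901 km

19.9 km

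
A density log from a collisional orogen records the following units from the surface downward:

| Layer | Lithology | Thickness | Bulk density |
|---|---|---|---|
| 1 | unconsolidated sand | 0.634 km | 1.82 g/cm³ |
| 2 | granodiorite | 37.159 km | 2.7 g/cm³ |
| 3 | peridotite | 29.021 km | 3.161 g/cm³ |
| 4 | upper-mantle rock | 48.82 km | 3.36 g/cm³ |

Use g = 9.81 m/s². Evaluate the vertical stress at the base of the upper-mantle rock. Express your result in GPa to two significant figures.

unconsolidated sand: 1820 kg/m³ × 9.81 m/s² × 634 m = 1.132×10^7 Pa = 0.01132 GPa
granodiorite: 2700 kg/m³ × 9.81 m/s² × 37159 m = 9.842×10^8 Pa = 0.9842 GPa
peridotite: 3161 kg/m³ × 9.81 m/s² × 29021 m = 8.999×10^8 Pa = 0.8999 GPa
upper-mantle rock: 3360 kg/m³ × 9.81 m/s² × 48820 m = 1.609×10^9 Pa = 1.609 GPa
Total = 0.01132 + 0.9842 + 0.8999 + 1.609 = 3.5047 GPa

3.5 GPa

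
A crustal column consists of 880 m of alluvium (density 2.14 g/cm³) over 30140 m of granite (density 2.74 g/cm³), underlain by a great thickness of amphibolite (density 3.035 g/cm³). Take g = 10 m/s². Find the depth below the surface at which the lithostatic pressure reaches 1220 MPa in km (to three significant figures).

43.4 km

Pressure at base of upper layers: 2140×10×880 + 2740×10×30140 = 8.447×10^8 Pa = 844.7 MPa
Remaining pressure to be supplied by amphibolite: 1.220×10^9 − 8.447×10^8 = 3.753×10^8 Pa
Additional depth in amphibolite = 3.753×10^8 Pa / (3035 kg/m³ × 10 m/s²) = 12367 m
Total depth = 31020 m + 12367 m = 43387 m
= 43.387 km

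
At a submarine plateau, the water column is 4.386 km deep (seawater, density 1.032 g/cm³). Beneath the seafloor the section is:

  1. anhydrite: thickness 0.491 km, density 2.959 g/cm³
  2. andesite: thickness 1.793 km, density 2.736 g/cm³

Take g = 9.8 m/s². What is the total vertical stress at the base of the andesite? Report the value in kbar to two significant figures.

seawater: 1032 kg/m³ × 9.8 m/s² × 4386 m = 4.436×10^7 Pa = 0.4436 kbar
anhydrite: 2959 kg/m³ × 9.8 m/s² × 491 m = 1.424×10^7 Pa = 0.1424 kbar
andesite: 2736 kg/m³ × 9.8 m/s² × 1793 m = 4.808×10^7 Pa = 0.4808 kbar
Total = 0.4436 + 0.1424 + 0.4808 = 1.0667 kbar

1.1 kbar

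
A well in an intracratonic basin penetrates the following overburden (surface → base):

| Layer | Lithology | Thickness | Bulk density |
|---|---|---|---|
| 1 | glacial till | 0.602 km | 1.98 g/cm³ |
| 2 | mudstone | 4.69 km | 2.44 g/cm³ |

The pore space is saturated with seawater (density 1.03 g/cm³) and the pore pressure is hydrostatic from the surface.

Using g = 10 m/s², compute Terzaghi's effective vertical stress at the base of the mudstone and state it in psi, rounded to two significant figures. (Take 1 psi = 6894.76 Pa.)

10000 psi

Overburden (lithostatic) stress σ_v:
glacial till: 1980 kg/m³ × 10 m/s² × 602 m = 1.192×10^7 Pa = 11.92 MPa
mudstone: 2440 kg/m³ × 10 m/s² × 4690 m = 1.144×10^8 Pa = 114.4 MPa
Total = 11.92 + 114.4 = 126.36 MPa
Pore pressure P_p = 1030 kg/m³ × 10 m/s² × 5292 m = 5.451×10^7 Pa = 54.51 MPa
Effective stress σ' = σ_v − P_p = 126.4 − 54.51 = 71.848 MPa = 10421 psi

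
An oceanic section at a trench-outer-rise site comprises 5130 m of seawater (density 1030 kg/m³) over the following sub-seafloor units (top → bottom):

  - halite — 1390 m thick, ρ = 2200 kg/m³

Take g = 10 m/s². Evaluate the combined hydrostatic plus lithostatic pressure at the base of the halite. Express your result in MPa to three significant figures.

83.4 MPa

seawater: 1030 kg/m³ × 10 m/s² × 5130 m = 5.284×10^7 Pa = 52.84 MPa
halite: 2200 kg/m³ × 10 m/s² × 1390 m = 3.058×10^7 Pa = 30.58 MPa
Total = 52.84 + 30.58 = 83.419 MPa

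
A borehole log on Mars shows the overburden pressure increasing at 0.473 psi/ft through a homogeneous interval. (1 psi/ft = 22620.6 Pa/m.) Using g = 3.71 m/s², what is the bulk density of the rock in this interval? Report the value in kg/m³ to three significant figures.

ρ = (dP/dz)/g = 0.473 psi/ft / 3.71 m/s² = 10700 Pa/m / 3.71 m/s² = 2884.0 kg/m³

2880 kg/m³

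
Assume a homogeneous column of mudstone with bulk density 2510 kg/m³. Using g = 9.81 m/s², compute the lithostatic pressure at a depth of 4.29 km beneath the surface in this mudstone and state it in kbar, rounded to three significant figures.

mudstone: 2510 kg/m³ × 9.81 m/s² × 4290 m = 1.056×10^8 Pa = 1.056 kbar

1.06 kbar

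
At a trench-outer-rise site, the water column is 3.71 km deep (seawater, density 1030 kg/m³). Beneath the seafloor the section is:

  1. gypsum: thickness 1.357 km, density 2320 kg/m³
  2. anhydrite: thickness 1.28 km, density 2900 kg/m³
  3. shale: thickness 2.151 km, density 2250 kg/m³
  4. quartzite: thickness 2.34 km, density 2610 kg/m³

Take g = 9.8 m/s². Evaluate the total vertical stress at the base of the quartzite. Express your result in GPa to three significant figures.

0.212 GPa

seawater: 1030 kg/m³ × 9.8 m/s² × 3710 m = 3.745×10^7 Pa = 0.03745 GPa
gypsum: 2320 kg/m³ × 9.8 m/s² × 1357 m = 3.085×10^7 Pa = 0.03085 GPa
anhydrite: 2900 kg/m³ × 9.8 m/s² × 1280 m = 3.638×10^7 Pa = 0.03638 GPa
shale: 2250 kg/m³ × 9.8 m/s² × 2151 m = 4.743×10^7 Pa = 0.04743 GPa
quartzite: 2610 kg/m³ × 9.8 m/s² × 2340 m = 5.985×10^7 Pa = 0.05985 GPa
Total = 0.03745 + 0.03085 + 0.03638 + 0.04743 + 0.05985 = 0.21196 GPa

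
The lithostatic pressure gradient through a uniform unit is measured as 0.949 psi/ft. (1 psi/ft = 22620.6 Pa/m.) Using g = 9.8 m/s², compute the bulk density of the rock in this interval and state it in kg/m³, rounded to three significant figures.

2190 kg/m³

ρ = (dP/dz)/g = 0.949 psi/ft / 9.8 m/s² = 21467 Pa/m / 9.8 m/s² = 2190.5 kg/m³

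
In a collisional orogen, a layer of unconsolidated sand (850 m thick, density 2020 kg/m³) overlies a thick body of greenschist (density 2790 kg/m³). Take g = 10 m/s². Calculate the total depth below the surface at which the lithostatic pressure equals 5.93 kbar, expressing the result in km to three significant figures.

21.5 km

Pressure at base of upper layers: 2020×10×850 = 1.717×10^7 Pa = 0.1717 kbar
Remaining pressure to be supplied by greenschist: 5.930×10^8 − 1.717×10^7 = 5.758×10^8 Pa
Additional depth in greenschist = 5.758×10^8 Pa / (2790 kg/m³ × 10 m/s²) = 20639 m
Total depth = 850 m + 20639 m = 21489 m
= 21.489 km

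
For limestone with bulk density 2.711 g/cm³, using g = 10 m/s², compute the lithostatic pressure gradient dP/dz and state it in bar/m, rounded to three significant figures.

dP/dz = ρg = 2711 kg/m³ × 10 m/s² = 27110 Pa/m
= 27110 Pa/m × (1 bar/m / 1.0000×10^5 Pa/m) = 0.27110 bar/m

0.271 bar/m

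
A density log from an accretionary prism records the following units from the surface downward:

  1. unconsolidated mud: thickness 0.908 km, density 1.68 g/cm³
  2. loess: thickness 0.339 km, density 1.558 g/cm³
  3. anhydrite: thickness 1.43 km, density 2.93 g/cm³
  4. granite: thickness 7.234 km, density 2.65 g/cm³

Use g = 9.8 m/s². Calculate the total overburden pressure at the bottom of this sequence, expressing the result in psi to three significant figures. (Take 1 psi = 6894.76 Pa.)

unconsolidated mud: 1680 kg/m³ × 9.8 m/s² × 908 m = 1.495×10^7 Pa = 2168 psi
loess: 1558 kg/m³ × 9.8 m/s² × 339 m = 5.176×10^6 Pa = 750.7 psi
anhydrite: 2930 kg/m³ × 9.8 m/s² × 1430 m = 4.106×10^7 Pa = 5955 psi
granite: 2650 kg/m³ × 9.8 m/s² × 7234 m = 1.879×10^8 Pa = 27248 psi
Total = 2168 + 750.7 + 5955 + 27248 = 36122 psi

36100 psi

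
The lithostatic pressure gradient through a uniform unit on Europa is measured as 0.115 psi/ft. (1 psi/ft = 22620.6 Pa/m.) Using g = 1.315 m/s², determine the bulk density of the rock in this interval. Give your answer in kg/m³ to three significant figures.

1980 kg/m³

ρ = (dP/dz)/g = 0.115 psi/ft / 1.315 m/s² = 2601.4 Pa/m / 1.315 m/s² = 1978.2 kg/m³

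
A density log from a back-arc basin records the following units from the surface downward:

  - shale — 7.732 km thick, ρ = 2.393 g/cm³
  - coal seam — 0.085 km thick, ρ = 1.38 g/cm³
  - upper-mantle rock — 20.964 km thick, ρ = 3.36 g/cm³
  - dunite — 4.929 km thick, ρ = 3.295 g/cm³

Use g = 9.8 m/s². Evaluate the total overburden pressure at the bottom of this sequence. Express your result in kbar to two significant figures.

shale: 2393 kg/m³ × 9.8 m/s² × 7732 m = 1.813×10^8 Pa = 1.813 kbar
coal seam: 1380 kg/m³ × 9.8 m/s² × 85 m = 1.150×10^6 Pa = 0.01150 kbar
upper-mantle rock: 3360 kg/m³ × 9.8 m/s² × 20964 m = 6.903×10^8 Pa = 6.903 kbar
dunite: 3295 kg/m³ × 9.8 m/s² × 4929 m = 1.592×10^8 Pa = 1.592 kbar
Total = 1.813 + 0.01150 + 6.903 + 1.592 = 10.319 kbar

10 kbar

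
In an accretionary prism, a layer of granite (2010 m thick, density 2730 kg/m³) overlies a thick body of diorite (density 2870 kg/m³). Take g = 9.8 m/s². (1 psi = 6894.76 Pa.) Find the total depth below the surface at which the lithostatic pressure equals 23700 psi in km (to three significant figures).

5.91 km

Pressure at base of upper layers: 2730×9.8×2010 = 5.378×10^7 Pa = 7799 psi
Remaining pressure to be supplied by diorite: 1.634×10^8 − 5.378×10^7 = 1.096×10^8 Pa
Additional depth in diorite = 1.096×10^8 Pa / (2870 kg/m³ × 9.8 m/s²) = 3897.8 m
Total depth = 2010 m + 3897.8 m = 5907.8 m
= 5.9078 km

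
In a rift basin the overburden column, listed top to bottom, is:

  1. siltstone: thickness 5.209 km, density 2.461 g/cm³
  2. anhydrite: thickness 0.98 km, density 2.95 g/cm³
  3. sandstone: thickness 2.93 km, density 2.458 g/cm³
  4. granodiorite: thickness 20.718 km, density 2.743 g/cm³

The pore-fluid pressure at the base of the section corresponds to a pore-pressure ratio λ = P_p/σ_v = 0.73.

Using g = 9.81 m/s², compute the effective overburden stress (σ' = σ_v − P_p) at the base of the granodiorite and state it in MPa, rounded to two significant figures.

210 MPa

Overburden (lithostatic) stress σ_v:
siltstone: 2461 kg/m³ × 9.81 m/s² × 5209 m = 1.258×10^8 Pa = 125.8 MPa
anhydrite: 2950 kg/m³ × 9.81 m/s² × 980 m = 2.836×10^7 Pa = 28.36 MPa
sandstone: 2458 kg/m³ × 9.81 m/s² × 2930 m = 7.065×10^7 Pa = 70.65 MPa
granodiorite: 2743 kg/m³ × 9.81 m/s² × 20718 m = 5.575×10^8 Pa = 557.5 MPa
Total = 125.8 + 28.36 + 70.65 + 557.5 = 782.27 MPa
Pore pressure P_p = λ·σ_v = 0.73 × 782.3 MPa = 571.1 MPa
Effective stress σ' = σ_v − P_p = 782.3 − 571.1 = 211.21 MPa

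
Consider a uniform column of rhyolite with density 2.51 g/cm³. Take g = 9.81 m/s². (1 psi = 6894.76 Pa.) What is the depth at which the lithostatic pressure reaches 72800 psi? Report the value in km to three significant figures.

h = P/(ρg) = 72800 psi / (2510 kg/m³ × 9.81 m/s²) = 5.019×10^8 Pa / 24623 Pa/m = 20385 m
= 20.385 km

20.4 km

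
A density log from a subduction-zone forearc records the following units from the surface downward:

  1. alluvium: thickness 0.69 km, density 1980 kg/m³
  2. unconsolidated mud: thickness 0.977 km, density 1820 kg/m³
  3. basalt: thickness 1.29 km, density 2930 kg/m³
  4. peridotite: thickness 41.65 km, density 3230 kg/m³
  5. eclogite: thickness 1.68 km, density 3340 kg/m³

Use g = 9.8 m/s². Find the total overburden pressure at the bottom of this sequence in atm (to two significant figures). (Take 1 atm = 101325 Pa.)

14000 atm

alluvium: 1980 kg/m³ × 9.8 m/s² × 690 m = 1.339×10^7 Pa = 132.1 atm
unconsolidated mud: 1820 kg/m³ × 9.8 m/s² × 977 m = 1.743×10^7 Pa = 172.0 atm
basalt: 2930 kg/m³ × 9.8 m/s² × 1290 m = 3.704×10^7 Pa = 365.6 atm
peridotite: 3230 kg/m³ × 9.8 m/s² × 41650 m = 1.318×10^9 Pa = 13011 atm
eclogite: 3340 kg/m³ × 9.8 m/s² × 1680 m = 5.499×10^7 Pa = 542.7 atm
Total = 132.1 + 172.0 + 365.6 + 13011 + 542.7 = 14224 atm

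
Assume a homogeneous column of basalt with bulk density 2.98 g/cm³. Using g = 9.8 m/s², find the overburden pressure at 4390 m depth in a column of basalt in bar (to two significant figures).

1300 bar

basalt: 2980 kg/m³ × 9.8 m/s² × 4390 m = 1.282×10^8 Pa = 1282 bar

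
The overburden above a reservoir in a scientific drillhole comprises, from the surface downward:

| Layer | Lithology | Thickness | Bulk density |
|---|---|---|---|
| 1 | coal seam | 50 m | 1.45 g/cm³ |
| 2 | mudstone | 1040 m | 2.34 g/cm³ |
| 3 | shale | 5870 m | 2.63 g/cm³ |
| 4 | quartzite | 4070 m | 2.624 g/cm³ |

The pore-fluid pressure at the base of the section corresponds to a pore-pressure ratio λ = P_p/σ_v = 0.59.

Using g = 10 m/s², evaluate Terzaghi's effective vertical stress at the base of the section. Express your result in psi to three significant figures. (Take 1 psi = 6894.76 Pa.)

Overburden (lithostatic) stress σ_v:
coal seam: 1450 kg/m³ × 10 m/s² × 50 m = 7.250×10^5 Pa = 0.7250 MPa
mudstone: 2340 kg/m³ × 10 m/s² × 1040 m = 2.434×10^7 Pa = 24.34 MPa
shale: 2630 kg/m³ × 10 m/s² × 5870 m = 1.544×10^8 Pa = 154.4 MPa
quartzite: 2624 kg/m³ × 10 m/s² × 4070 m = 1.068×10^8 Pa = 106.8 MPa
Total = 0.7250 + 24.34 + 154.4 + 106.8 = 286.24 MPa
Pore pressure P_p = λ·σ_v = 0.59 × 286.2 MPa = 168.9 MPa
Effective stress σ' = σ_v − P_p = 286.2 − 168.9 = 117.36 MPa = 17021 psi

17000 psi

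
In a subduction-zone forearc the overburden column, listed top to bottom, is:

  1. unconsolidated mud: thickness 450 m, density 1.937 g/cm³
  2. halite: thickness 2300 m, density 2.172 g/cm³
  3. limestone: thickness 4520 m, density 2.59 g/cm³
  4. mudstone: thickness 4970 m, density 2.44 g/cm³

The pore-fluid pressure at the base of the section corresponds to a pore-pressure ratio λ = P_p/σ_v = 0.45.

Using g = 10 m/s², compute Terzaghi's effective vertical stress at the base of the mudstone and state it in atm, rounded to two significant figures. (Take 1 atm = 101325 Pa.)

Overburden (lithostatic) stress σ_v:
unconsolidated mud: 1937 kg/m³ × 10 m/s² × 450 m = 8.716×10^6 Pa = 8.716 MPa
halite: 2172 kg/m³ × 10 m/s² × 2300 m = 4.996×10^7 Pa = 49.96 MPa
limestone: 2590 kg/m³ × 10 m/s² × 4520 m = 1.171×10^8 Pa = 117.1 MPa
mudstone: 2440 kg/m³ × 10 m/s² × 4970 m = 1.213×10^8 Pa = 121.3 MPa
Total = 8.716 + 49.96 + 117.1 + 121.3 = 297.01 MPa
Pore pressure P_p = λ·σ_v = 0.45 × 297.0 MPa = 133.7 MPa
Effective stress σ' = σ_v − P_p = 297.0 − 133.7 = 163.35 MPa = 1612.2 atm

1600 atm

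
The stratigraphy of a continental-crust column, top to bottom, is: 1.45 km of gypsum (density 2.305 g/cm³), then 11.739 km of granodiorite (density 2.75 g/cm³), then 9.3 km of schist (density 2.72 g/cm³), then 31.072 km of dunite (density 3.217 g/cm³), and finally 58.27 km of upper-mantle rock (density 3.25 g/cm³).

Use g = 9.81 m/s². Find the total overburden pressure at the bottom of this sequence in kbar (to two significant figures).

34 kbar

gypsum: 2305 kg/m³ × 9.81 m/s² × 1450 m = 3.279×10^7 Pa = 0.3279 kbar
granodiorite: 2750 kg/m³ × 9.81 m/s² × 11739 m = 3.167×10^8 Pa = 3.167 kbar
schist: 2720 kg/m³ × 9.81 m/s² × 9300 m = 2.482×10^8 Pa = 2.482 kbar
dunite: 3217 kg/m³ × 9.81 m/s² × 31072 m = 9.806×10^8 Pa = 9.806 kbar
upper-mantle rock: 3250 kg/m³ × 9.81 m/s² × 58270 m = 1.858×10^9 Pa = 18.58 kbar
Total = 0.3279 + 3.167 + 2.482 + 9.806 + 18.58 = 34.360 kbar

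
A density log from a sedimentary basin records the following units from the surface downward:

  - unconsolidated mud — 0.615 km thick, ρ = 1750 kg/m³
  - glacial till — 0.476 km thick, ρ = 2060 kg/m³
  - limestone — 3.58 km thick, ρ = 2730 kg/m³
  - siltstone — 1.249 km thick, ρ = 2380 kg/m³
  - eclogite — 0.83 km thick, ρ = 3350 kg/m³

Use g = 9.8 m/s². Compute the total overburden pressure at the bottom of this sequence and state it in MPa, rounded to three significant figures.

unconsolidated mud: 1750 kg/m³ × 9.8 m/s² × 615 m = 1.055×10^7 Pa = 10.55 MPa
glacial till: 2060 kg/m³ × 9.8 m/s² × 476 m = 9.609×10^6 Pa = 9.609 MPa
limestone: 2730 kg/m³ × 9.8 m/s² × 3580 m = 9.578×10^7 Pa = 95.78 MPa
siltstone: 2380 kg/m³ × 9.8 m/s² × 1249 m = 2.913×10^7 Pa = 29.13 MPa
eclogite: 3350 kg/m³ × 9.8 m/s² × 830 m = 2.725×10^7 Pa = 27.25 MPa
Total = 10.55 + 9.609 + 95.78 + 29.13 + 27.25 = 172.32 MPa

172 MPa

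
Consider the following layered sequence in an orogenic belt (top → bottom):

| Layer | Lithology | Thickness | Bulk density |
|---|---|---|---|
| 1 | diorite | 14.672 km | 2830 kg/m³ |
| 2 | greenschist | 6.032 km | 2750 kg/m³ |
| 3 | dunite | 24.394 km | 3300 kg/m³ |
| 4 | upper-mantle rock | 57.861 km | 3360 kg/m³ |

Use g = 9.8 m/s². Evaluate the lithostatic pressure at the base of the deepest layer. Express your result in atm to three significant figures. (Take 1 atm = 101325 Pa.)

32200 atm

diorite: 2830 kg/m³ × 9.8 m/s² × 14672 m = 4.069×10^8 Pa = 4016 atm
greenschist: 2750 kg/m³ × 9.8 m/s² × 6032 m = 1.626×10^8 Pa = 1604 atm
dunite: 3300 kg/m³ × 9.8 m/s² × 24394 m = 7.889×10^8 Pa = 7786 atm
upper-mantle rock: 3360 kg/m³ × 9.8 m/s² × 57861 m = 1.905×10^9 Pa = 18803 atm
Total = 4016 + 1604 + 7786 + 18803 = 32209 atm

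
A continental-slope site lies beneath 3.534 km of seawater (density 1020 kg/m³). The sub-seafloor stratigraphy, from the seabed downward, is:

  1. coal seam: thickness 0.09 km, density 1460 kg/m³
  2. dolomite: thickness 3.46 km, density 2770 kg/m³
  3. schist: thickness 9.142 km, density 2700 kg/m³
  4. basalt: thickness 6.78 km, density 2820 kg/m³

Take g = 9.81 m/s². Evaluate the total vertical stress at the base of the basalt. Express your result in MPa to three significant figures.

seawater: 1020 kg/m³ × 9.81 m/s² × 3534 m = 3.536×10^7 Pa = 35.36 MPa
coal seam: 1460 kg/m³ × 9.81 m/s² × 90 m = 1.289×10^6 Pa = 1.289 MPa
dolomite: 2770 kg/m³ × 9.81 m/s² × 3460 m = 9.402×10^7 Pa = 94.02 MPa
schist: 2700 kg/m³ × 9.81 m/s² × 9142 m = 2.421×10^8 Pa = 242.1 MPa
basalt: 2820 kg/m³ × 9.81 m/s² × 6780 m = 1.876×10^8 Pa = 187.6 MPa
Total = 35.36 + 1.289 + 94.02 + 242.1 + 187.6 = 560.38 MPa

560 MPa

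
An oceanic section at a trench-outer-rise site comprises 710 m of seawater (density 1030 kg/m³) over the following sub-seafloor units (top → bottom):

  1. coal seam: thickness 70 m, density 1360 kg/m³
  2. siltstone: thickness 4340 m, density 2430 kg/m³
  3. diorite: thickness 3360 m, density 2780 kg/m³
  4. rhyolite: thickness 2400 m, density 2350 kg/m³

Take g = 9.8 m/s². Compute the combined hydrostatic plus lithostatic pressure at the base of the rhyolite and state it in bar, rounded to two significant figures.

2600 bar

seawater: 1030 kg/m³ × 9.8 m/s² × 710 m = 7.167×10^6 Pa = 71.67 bar
coal seam: 1360 kg/m³ × 9.8 m/s² × 70 m = 9.330×10^5 Pa = 9.330 bar
siltstone: 2430 kg/m³ × 9.8 m/s² × 4340 m = 1.034×10^8 Pa = 1034 bar
diorite: 2780 kg/m³ × 9.8 m/s² × 3360 m = 9.154×10^7 Pa = 915.4 bar
rhyolite: 2350 kg/m³ × 9.8 m/s² × 2400 m = 5.527×10^7 Pa = 552.7 bar
Total = 71.67 + 9.330 + 1034 + 915.4 + 552.7 = 2582.6 bar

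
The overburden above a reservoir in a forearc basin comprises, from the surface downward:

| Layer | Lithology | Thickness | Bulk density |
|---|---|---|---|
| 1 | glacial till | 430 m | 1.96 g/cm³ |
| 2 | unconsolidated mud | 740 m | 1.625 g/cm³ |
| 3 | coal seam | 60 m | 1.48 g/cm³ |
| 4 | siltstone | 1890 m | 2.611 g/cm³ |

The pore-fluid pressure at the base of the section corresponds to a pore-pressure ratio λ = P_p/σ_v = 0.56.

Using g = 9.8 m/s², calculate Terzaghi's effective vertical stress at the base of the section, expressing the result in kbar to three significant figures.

0.305 kbar

Overburden (lithostatic) stress σ_v:
glacial till: 1960 kg/m³ × 9.8 m/s² × 430 m = 8.259×10^6 Pa = 8.259 MPa
unconsolidated mud: 1625 kg/m³ × 9.8 m/s² × 740 m = 1.178×10^7 Pa = 11.78 MPa
coal seam: 1480 kg/m³ × 9.8 m/s² × 60 m = 8.702×10^5 Pa = 0.8702 MPa
siltstone: 2611 kg/m³ × 9.8 m/s² × 1890 m = 4.836×10^7 Pa = 48.36 MPa
Total = 8.259 + 11.78 + 0.8702 + 48.36 = 69.275 MPa
Pore pressure P_p = λ·σ_v = 0.56 × 69.28 MPa = 38.79 MPa
Effective stress σ' = σ_v − P_p = 69.28 − 38.79 = 30.481 MPa = 0.30481 kbar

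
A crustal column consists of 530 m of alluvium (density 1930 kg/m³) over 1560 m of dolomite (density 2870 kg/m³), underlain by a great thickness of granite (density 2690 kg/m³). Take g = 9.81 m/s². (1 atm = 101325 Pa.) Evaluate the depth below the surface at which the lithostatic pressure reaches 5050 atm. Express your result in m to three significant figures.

19400 m

Pressure at base of upper layers: 1930×9.81×530 + 2870×9.81×1560 = 5.396×10^7 Pa = 532.5 atm
Remaining pressure to be supplied by granite: 5.117×10^8 − 5.396×10^7 = 4.577×10^8 Pa
Additional depth in granite = 4.577×10^8 Pa / (2690 kg/m³ × 9.81 m/s²) = 17346 m
Total depth = 2090 m + 17346 m = 19436 m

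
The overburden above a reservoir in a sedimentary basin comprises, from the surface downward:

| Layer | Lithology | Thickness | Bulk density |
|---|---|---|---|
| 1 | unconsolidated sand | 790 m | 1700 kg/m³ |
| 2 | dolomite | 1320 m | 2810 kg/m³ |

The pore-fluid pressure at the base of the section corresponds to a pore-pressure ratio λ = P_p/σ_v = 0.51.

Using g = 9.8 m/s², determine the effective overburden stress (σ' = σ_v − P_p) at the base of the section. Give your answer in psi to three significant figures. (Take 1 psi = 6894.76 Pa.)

Overburden (lithostatic) stress σ_v:
unconsolidated sand: 1700 kg/m³ × 9.8 m/s² × 790 m = 1.316×10^7 Pa = 13.16 MPa
dolomite: 2810 kg/m³ × 9.8 m/s² × 1320 m = 3.635×10^7 Pa = 36.35 MPa
Total = 13.16 + 36.35 = 49.512 MPa
Pore pressure P_p = λ·σ_v = 0.51 × 49.51 MPa = 25.25 MPa
Effective stress σ' = σ_v − P_p = 49.51 − 25.25 = 24.261 MPa = 3518.7 psi

3520 psi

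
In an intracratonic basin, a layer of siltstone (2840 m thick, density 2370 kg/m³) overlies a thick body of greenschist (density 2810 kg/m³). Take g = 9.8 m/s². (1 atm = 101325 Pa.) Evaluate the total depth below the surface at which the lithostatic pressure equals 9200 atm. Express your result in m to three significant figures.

34300 m

Pressure at base of upper layers: 2370×9.8×2840 = 6.596×10^7 Pa = 651.0 atm
Remaining pressure to be supplied by greenschist: 9.322×10^8 − 6.596×10^7 = 8.662×10^8 Pa
Additional depth in greenschist = 8.662×10^8 Pa / (2810 kg/m³ × 9.8 m/s²) = 31456 m
Total depth = 2840 m + 31456 m = 34296 m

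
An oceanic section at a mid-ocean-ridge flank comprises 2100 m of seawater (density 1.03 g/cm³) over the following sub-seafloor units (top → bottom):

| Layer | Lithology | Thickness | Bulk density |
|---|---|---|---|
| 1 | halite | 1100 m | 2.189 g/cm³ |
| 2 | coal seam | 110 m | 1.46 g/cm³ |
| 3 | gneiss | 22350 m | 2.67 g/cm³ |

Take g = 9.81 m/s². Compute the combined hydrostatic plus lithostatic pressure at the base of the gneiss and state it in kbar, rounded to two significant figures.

6.3 kbar

seawater: 1030 kg/m³ × 9.81 m/s² × 2100 m = 2.122×10^7 Pa = 0.2122 kbar
halite: 2189 kg/m³ × 9.81 m/s² × 1100 m = 2.362×10^7 Pa = 0.2362 kbar
coal seam: 1460 kg/m³ × 9.81 m/s² × 110 m = 1.575×10^6 Pa = 0.01575 kbar
gneiss: 2670 kg/m³ × 9.81 m/s² × 22350 m = 5.854×10^8 Pa = 5.854 kbar
Total = 0.2122 + 0.2362 + 0.01575 + 5.854 = 6.3182 kbar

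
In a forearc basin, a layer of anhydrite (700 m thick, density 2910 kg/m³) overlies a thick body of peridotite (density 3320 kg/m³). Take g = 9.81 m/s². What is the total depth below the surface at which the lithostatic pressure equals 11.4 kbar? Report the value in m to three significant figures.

Pressure at base of upper layers: 2910×9.81×700 = 1.998×10^7 Pa = 0.1998 kbar
Remaining pressure to be supplied by peridotite: 1.140×10^9 − 1.998×10^7 = 1.120×10^9 Pa
Additional depth in peridotite = 1.120×10^9 Pa / (3320 kg/m³ × 9.81 m/s²) = 34389 m
Total depth = 700 m + 34389 m = 35089 m

35100 m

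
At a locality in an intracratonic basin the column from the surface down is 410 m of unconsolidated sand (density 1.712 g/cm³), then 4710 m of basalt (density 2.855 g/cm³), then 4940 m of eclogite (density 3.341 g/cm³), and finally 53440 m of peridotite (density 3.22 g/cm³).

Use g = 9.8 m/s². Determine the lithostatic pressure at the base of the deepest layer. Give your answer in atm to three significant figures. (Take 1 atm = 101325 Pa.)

unconsolidated sand: 1712 kg/m³ × 9.8 m/s² × 410 m = 6.879×10^6 Pa = 67.89 atm
basalt: 2855 kg/m³ × 9.8 m/s² × 4710 m = 1.318×10^8 Pa = 1301 atm
eclogite: 3341 kg/m³ × 9.8 m/s² × 4940 m = 1.617×10^8 Pa = 1596 atm
peridotite: 3220 kg/m³ × 9.8 m/s² × 53440 m = 1.686×10^9 Pa = 16643 atm
Total = 67.89 + 1301 + 1596 + 16643 = 19608 atm

19600 atm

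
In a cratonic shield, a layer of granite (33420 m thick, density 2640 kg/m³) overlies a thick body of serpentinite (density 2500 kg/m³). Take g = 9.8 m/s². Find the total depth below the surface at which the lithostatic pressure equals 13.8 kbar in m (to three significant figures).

54500 m

Pressure at base of upper layers: 2640×9.8×33420 = 8.646×10^8 Pa = 8.646 kbar
Remaining pressure to be supplied by serpentinite: 1.380×10^9 − 8.646×10^8 = 5.154×10^8 Pa
Additional depth in serpentinite = 5.154×10^8 Pa / (2500 kg/m³ × 9.8 m/s²) = 21035 m
Total depth = 33420 m + 21035 m = 54455 m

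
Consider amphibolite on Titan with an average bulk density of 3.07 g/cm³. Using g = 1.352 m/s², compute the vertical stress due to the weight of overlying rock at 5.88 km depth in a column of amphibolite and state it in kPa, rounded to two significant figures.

amphibolite: 3070 kg/m³ × 1.352 m/s² × 5880 m = 2.441×10^7 Pa = 24406 kPa

24000 kPa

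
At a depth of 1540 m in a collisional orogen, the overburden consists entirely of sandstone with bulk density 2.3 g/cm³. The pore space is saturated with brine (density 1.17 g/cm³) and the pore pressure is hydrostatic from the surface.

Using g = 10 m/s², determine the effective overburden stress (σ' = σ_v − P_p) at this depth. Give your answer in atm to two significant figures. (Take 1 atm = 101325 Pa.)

Overburden (lithostatic) stress σ_v:
sandstone: 2300 kg/m³ × 10 m/s² × 1540 m = 3.542×10^7 Pa = 35.42 MPa
Pore pressure P_p = 1170 kg/m³ × 10 m/s² × 1540 m = 1.802×10^7 Pa = 18.02 MPa
Effective stress σ' = σ_v − P_p = 35.42 − 18.02 = 17.402 MPa = 171.74 atm

170 atm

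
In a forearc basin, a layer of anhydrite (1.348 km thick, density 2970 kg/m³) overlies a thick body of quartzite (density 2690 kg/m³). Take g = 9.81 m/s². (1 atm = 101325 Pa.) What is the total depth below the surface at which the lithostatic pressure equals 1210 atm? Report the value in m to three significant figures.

Pressure at base of upper layers: 2970×9.81×1348 = 3.927×10^7 Pa = 387.6 atm
Remaining pressure to be supplied by quartzite: 1.226×10^8 − 3.927×10^7 = 8.333×10^7 Pa
Additional depth in quartzite = 8.333×10^7 Pa / (2690 kg/m³ × 9.81 m/s²) = 3157.7 m
Total depth = 1348 m + 3157.7 m = 4505.7 m

4510 m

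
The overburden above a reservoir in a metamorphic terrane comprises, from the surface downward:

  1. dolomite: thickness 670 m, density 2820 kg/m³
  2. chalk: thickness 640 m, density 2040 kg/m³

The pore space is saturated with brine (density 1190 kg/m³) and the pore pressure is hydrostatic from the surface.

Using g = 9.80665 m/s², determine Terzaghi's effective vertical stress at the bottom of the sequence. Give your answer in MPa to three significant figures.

Overburden (lithostatic) stress σ_v:
dolomite: 2820 kg/m³ × 9.80665 m/s² × 670 m = 1.853×10^7 Pa = 18.53 MPa
chalk: 2040 kg/m³ × 9.80665 m/s² × 640 m = 1.280×10^7 Pa = 12.80 MPa
Total = 18.53 + 12.80 = 31.332 MPa
Pore pressure P_p = 1190 kg/m³ × 9.80665 m/s² × 1310 m = 1.529×10^7 Pa = 15.29 MPa
Effective stress σ' = σ_v − P_p = 31.33 − 15.29 = 16.045 MPa

16.0 MPa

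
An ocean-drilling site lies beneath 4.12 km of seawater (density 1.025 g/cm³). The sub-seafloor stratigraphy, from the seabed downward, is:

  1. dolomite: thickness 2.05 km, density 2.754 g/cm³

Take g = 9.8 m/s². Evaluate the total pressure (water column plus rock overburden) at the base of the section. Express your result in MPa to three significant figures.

seawater: 1025 kg/m³ × 9.8 m/s² × 4120 m = 4.139×10^7 Pa = 41.39 MPa
dolomite: 2754 kg/m³ × 9.8 m/s² × 2050 m = 5.533×10^7 Pa = 55.33 MPa
Total = 41.39 + 55.33 = 96.713 MPa

96.7 MPa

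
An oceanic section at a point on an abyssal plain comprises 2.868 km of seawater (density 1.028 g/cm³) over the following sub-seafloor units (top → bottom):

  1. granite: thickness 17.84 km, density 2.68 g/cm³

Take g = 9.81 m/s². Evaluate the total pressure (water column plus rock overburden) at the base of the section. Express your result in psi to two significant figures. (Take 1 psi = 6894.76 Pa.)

72000 psi

seawater: 1028 kg/m³ × 9.81 m/s² × 2868 m = 2.892×10^7 Pa = 4195 psi
granite: 2680 kg/m³ × 9.81 m/s² × 17840 m = 4.690×10^8 Pa = 68027 psi
Total = 4195 + 68027 = 72222 psi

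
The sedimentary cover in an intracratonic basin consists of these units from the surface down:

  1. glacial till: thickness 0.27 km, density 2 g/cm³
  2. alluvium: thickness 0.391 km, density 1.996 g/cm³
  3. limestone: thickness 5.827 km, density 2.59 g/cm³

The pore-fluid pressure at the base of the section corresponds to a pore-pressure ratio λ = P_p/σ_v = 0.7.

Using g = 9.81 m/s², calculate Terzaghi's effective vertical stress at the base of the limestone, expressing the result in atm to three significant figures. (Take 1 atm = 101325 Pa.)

477 atm

Overburden (lithostatic) stress σ_v:
glacial till: 2000 kg/m³ × 9.81 m/s² × 270 m = 5.297×10^6 Pa = 5.297 MPa
alluvium: 1996 kg/m³ × 9.81 m/s² × 391 m = 7.656×10^6 Pa = 7.656 MPa
limestone: 2590 kg/m³ × 9.81 m/s² × 5827 m = 1.481×10^8 Pa = 148.1 MPa
Total = 5.297 + 7.656 + 148.1 = 161.01 MPa
Pore pressure P_p = λ·σ_v = 0.7 × 161.0 MPa = 112.7 MPa
Effective stress σ' = σ_v − P_p = 161.0 − 112.7 = 48.302 MPa = 476.70 atm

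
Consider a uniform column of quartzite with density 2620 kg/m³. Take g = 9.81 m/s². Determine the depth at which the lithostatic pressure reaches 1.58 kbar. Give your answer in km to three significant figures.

h = P/(ρg) = 1.58 kbar / (2620 kg/m³ × 9.81 m/s²) = 1.580×10^8 Pa / 25702 Pa/m = 6147.3 m
= 6.1473 km

6.15 km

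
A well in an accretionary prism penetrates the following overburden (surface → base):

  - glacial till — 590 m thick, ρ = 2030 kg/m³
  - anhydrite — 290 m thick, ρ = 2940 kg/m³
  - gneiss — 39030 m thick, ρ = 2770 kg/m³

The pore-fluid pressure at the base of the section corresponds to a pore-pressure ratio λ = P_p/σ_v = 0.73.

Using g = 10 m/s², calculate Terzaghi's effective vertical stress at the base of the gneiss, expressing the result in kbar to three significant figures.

2.97 kbar

Overburden (lithostatic) stress σ_v:
glacial till: 2030 kg/m³ × 10 m/s² × 590 m = 1.198×10^7 Pa = 11.98 MPa
anhydrite: 2940 kg/m³ × 10 m/s² × 290 m = 8.526×10^6 Pa = 8.526 MPa
gneiss: 2770 kg/m³ × 10 m/s² × 39030 m = 1.081×10^9 Pa = 1081 MPa
Total = 11.98 + 8.526 + 1081 = 1101.6 MPa
Pore pressure P_p = λ·σ_v = 0.73 × 1102 MPa = 804.2 MPa
Effective stress σ' = σ_v − P_p = 1102 − 804.2 = 297.44 MPa = 2.9744 kbar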